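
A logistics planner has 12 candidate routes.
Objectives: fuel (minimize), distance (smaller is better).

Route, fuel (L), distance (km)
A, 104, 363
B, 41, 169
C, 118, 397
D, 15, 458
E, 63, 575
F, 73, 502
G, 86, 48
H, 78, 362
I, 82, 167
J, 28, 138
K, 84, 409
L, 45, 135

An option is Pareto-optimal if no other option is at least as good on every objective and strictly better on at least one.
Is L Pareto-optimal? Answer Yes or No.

A: worse on fuel (104 vs 45).
B: worse on distance (169 vs 135).
C: worse on fuel (118 vs 45).
D: worse on distance (458 vs 135).
E: worse on fuel (63 vs 45).
F: worse on fuel (73 vs 45).
G: worse on fuel (86 vs 45).
H: worse on fuel (78 vs 45).
I: worse on fuel (82 vs 45).
J: worse on distance (138 vs 135).
K: worse on fuel (84 vs 45).
No option is at least as good as L on every objective and strictly better on one.

Yes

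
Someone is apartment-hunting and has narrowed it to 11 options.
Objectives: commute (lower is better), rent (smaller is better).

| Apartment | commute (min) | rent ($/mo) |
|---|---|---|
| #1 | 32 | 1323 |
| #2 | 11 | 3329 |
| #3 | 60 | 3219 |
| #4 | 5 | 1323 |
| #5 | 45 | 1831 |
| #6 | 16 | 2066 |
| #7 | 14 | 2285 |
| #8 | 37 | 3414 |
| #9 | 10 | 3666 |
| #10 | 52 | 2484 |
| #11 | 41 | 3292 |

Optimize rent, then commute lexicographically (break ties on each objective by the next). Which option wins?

#4

First minimize rent: best is 1323, kept {#1, #4}.
Then minimize commute: best is 5, kept {#4}.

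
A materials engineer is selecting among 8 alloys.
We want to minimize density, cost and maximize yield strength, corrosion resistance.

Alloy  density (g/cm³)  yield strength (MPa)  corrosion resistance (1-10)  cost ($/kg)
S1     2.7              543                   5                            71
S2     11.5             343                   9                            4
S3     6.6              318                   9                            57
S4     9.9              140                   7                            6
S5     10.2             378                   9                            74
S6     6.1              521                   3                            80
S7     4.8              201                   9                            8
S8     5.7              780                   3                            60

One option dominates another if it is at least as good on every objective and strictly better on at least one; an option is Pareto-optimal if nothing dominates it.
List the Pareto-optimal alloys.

S1: not dominated (best density).
S2: not dominated (best cost).
S3: not dominated.
S4: not dominated.
S5: not dominated.
S6: dominated by S1 (density 2.7≤6.1, yield strength 543≥521, corrosion resistance 5≥3, cost 71≤80).
S7: not dominated.
S8: not dominated (best yield strength).

S1, S2, S3, S4, S5, S7, S8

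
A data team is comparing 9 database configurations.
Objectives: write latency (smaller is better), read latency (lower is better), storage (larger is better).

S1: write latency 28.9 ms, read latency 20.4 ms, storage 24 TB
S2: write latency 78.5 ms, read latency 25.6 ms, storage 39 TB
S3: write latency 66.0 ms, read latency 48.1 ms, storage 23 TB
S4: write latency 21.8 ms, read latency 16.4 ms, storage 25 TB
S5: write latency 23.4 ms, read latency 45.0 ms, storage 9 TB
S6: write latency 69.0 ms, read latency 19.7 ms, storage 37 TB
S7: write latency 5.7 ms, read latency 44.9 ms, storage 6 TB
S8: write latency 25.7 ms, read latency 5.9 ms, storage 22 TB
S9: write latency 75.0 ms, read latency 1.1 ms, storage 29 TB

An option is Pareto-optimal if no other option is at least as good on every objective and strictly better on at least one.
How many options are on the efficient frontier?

6

S1: dominated by S4 (write latency 21.8≤28.9, read latency 16.4≤20.4, storage 25≥24).
S2: not dominated (best storage).
S3: dominated by S1 (write latency 28.9≤66.0, read latency 20.4≤48.1, storage 24≥23).
S4: not dominated.
S5: dominated by S4 (write latency 21.8≤23.4, read latency 16.4≤45.0, storage 25≥9).
S6: not dominated.
S7: not dominated (best write latency).
S8: not dominated.
S9: not dominated (best read latency).
Pareto-optimal: S2, S4, S6, S7, S8, S9 → 6.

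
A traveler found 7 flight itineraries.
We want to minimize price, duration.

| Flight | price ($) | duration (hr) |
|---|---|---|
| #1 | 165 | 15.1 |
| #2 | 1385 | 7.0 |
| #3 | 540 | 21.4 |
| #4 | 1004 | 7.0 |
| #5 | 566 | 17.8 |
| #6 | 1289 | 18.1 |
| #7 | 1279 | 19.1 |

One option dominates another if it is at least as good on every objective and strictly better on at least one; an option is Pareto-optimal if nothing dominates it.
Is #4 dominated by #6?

#6 vs #4: #6 is worse on price (1289 vs 1004), so it does not dominate #4.

No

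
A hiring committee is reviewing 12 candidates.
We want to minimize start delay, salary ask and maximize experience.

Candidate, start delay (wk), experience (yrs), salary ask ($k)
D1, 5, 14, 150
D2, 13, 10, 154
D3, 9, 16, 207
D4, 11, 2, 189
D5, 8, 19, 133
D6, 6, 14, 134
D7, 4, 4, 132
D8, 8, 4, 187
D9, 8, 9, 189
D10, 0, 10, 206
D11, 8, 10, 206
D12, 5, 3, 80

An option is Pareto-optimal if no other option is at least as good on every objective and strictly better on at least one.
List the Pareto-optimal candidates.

D1, D5, D6, D7, D10, D12

D1: not dominated.
D2: dominated by D1 (start delay 5≤13, experience 14≥10, salary ask 150≤154).
D3: dominated by D5 (start delay 8≤9, experience 19≥16, salary ask 133≤207).
D4: dominated by D1 (start delay 5≤11, experience 14≥2, salary ask 150≤189).
D5: not dominated (best experience).
D6: not dominated.
D7: not dominated.
D8: dominated by D1 (start delay 5≤8, experience 14≥4, salary ask 150≤187).
D9: dominated by D1 (start delay 5≤8, experience 14≥9, salary ask 150≤189).
D10: not dominated (best start delay).
D11: dominated by D1 (start delay 5≤8, experience 14≥10, salary ask 150≤206).
D12: not dominated (best salary ask).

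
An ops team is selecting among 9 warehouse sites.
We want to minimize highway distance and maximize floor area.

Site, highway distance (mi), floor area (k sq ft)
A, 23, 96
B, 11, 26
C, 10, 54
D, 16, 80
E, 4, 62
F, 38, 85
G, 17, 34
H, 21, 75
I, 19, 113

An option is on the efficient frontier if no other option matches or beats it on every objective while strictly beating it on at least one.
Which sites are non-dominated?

D, E, I

A: dominated by I (highway distance 19≤23, floor area 113≥96).
B: dominated by C (highway distance 10≤11, floor area 54≥26).
C: dominated by E (highway distance 4≤10, floor area 62≥54).
D: not dominated.
E: not dominated (best highway distance).
F: dominated by A (highway distance 23≤38, floor area 96≥85).
G: dominated by C (highway distance 10≤17, floor area 54≥34).
H: dominated by D (highway distance 16≤21, floor area 80≥75).
I: not dominated (best floor area).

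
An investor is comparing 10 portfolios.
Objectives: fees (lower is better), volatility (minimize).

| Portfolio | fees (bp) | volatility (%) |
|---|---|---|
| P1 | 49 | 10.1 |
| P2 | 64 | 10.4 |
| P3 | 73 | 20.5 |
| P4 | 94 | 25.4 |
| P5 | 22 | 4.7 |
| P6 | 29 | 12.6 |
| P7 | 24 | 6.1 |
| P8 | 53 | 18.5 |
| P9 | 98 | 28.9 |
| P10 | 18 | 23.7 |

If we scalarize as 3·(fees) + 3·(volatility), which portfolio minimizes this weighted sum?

P5

P1: 3·49 + 3·10.1 = 177.3
P2: 3·64 + 3·10.4 = 223.2
P3: 3·73 + 3·20.5 = 280.5
P4: 3·94 + 3·25.4 = 358.2
P5: 3·22 + 3·4.7 = 80.1
P6: 3·29 + 3·12.6 = 124.8
P7: 3·24 + 3·6.1 = 90.3
P8: 3·53 + 3·18.5 = 214.5
P9: 3·98 + 3·28.9 = 380.7
P10: 3·18 + 3·23.7 = 125.1
Lowest: P5 at 80.1.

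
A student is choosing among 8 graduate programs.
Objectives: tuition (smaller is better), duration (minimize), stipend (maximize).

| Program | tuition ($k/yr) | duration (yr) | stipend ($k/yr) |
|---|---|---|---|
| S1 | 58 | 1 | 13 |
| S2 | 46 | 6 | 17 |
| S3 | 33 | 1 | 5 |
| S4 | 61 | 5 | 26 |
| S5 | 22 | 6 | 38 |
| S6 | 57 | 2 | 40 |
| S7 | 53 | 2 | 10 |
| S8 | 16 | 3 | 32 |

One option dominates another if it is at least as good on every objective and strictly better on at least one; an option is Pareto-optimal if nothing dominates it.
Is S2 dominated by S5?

Yes

S5 vs S2: tuition 22≤46, duration 6≤6, stipend 38≥17 — S5 is at least as good on every objective with at least one strict improvement.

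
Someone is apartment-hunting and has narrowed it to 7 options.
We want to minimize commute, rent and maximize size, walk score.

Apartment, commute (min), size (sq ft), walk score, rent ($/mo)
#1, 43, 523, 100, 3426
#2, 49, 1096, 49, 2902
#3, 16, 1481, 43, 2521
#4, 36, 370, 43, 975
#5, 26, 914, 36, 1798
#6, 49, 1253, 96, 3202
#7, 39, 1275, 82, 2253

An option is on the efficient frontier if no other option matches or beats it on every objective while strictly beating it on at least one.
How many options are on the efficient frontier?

6

#1: not dominated (best walk score).
#2: dominated by #7 (commute 39≤49, size 1275≥1096, walk score 82≥49, rent 2253≤2902).
#3: not dominated (best commute).
#4: not dominated (best rent).
#5: not dominated.
#6: not dominated.
#7: not dominated.
Pareto-optimal: #1, #3, #4, #5, #6, #7 → 6.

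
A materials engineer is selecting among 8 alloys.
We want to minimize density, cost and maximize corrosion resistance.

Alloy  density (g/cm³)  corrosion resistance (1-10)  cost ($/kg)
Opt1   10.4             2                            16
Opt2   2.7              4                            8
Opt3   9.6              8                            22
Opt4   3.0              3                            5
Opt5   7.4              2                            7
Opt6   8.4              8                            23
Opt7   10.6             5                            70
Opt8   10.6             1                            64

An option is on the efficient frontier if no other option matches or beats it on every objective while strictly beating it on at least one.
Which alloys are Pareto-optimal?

Opt2, Opt3, Opt4, Opt6

Opt1: dominated by Opt2 (density 2.7≤10.4, corrosion resistance 4≥2, cost 8≤16).
Opt2: not dominated (best density).
Opt3: not dominated.
Opt4: not dominated (best cost).
Opt5: dominated by Opt4 (density 3.0≤7.4, corrosion resistance 3≥2, cost 5≤7).
Opt6: not dominated.
Opt7: dominated by Opt3 (density 9.6≤10.6, corrosion resistance 8≥5, cost 22≤70).
Opt8: dominated by Opt1 (density 10.4≤10.6, corrosion resistance 2≥1, cost 16≤64).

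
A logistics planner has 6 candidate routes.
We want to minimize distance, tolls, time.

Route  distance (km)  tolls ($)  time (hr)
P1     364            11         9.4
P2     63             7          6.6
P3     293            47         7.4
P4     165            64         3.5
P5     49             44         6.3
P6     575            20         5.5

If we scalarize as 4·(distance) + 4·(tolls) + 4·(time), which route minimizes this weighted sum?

P1: 4·364 + 4·11 + 4·9.4 = 1537.6
P2: 4·63 + 4·7 + 4·6.6 = 306.4
P3: 4·293 + 4·47 + 4·7.4 = 1389.6
P4: 4·165 + 4·64 + 4·3.5 = 930.0
P5: 4·49 + 4·44 + 4·6.3 = 397.2
P6: 4·575 + 4·20 + 4·5.5 = 2402.0
Lowest: P2 at 306.4.

P2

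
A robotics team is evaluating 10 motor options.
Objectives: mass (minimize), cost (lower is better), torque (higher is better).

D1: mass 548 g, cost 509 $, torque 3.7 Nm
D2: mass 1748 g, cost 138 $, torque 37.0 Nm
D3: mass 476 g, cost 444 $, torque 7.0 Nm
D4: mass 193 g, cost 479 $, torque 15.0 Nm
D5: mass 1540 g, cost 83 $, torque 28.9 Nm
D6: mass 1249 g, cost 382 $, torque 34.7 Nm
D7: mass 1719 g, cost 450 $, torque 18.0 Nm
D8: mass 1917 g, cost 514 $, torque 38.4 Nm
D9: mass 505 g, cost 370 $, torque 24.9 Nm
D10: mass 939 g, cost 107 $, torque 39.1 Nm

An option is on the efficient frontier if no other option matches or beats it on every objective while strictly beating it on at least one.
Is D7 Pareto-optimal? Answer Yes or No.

D5 vs D7: mass 1540≤1719, cost 83≤450, torque 28.9≥18.0 — D5 is at least as good on every objective and strictly better on at least one, so D5 dominates D7.

No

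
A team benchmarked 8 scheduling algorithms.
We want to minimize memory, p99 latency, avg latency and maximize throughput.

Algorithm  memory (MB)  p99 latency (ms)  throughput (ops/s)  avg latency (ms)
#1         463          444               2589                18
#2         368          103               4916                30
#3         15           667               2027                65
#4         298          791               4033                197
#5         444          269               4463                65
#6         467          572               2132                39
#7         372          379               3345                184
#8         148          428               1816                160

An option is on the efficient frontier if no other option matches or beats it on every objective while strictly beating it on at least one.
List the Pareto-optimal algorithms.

#1, #2, #3, #4, #8

#1: not dominated (best avg latency).
#2: not dominated (best p99 latency).
#3: not dominated (best memory).
#4: not dominated.
#5: dominated by #2 (memory 368≤444, p99 latency 103≤269, throughput 4916≥4463, avg latency 30≤65).
#6: dominated by #1 (memory 463≤467, p99 latency 444≤572, throughput 2589≥2132, avg latency 18≤39).
#7: dominated by #2 (memory 368≤372, p99 latency 103≤379, throughput 4916≥3345, avg latency 30≤184).
#8: not dominated.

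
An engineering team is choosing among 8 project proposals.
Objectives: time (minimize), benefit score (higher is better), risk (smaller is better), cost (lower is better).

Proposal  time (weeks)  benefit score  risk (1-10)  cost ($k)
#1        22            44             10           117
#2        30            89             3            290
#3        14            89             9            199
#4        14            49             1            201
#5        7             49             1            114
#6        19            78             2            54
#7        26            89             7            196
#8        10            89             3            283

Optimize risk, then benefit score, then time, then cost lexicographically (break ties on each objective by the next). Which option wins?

#5

First minimize risk: best is 1, kept {#4, #5}.
Then maximize benefit score: best is 49, kept {#4, #5}.
Then minimize time: best is 7, kept {#5}.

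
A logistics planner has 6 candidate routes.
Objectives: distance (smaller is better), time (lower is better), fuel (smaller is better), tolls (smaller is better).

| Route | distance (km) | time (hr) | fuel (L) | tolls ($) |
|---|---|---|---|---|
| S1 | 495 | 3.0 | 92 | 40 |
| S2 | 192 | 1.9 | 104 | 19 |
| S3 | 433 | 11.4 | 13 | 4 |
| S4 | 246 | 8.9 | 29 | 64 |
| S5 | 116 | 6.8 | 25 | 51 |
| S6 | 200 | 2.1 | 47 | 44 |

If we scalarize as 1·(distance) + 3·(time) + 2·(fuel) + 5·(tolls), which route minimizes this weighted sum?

S1: 1·495 + 3·3.0 + 2·92 + 5·40 = 888.0
S2: 1·192 + 3·1.9 + 2·104 + 5·19 = 500.7
S3: 1·433 + 3·11.4 + 2·13 + 5·4 = 513.2
S4: 1·246 + 3·8.9 + 2·29 + 5·64 = 650.7
S5: 1·116 + 3·6.8 + 2·25 + 5·51 = 441.4
S6: 1·200 + 3·2.1 + 2·47 + 5·44 = 520.3
Lowest: S5 at 441.4.

S5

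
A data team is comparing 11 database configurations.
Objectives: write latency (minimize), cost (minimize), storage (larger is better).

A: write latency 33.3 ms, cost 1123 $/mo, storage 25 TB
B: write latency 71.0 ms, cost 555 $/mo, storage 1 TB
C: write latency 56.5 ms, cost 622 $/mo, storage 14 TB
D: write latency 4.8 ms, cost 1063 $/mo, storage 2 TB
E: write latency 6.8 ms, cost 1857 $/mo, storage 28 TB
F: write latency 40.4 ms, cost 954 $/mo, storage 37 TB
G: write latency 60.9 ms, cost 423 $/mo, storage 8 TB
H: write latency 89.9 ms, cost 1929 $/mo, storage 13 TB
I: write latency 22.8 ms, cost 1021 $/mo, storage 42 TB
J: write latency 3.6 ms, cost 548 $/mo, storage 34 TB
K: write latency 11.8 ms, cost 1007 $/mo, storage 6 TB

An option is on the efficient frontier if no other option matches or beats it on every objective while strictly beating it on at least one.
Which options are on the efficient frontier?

F, G, I, J

A: dominated by I (write latency 22.8≤33.3, cost 1021≤1123, storage 42≥25).
B: dominated by G (write latency 60.9≤71.0, cost 423≤555, storage 8≥1).
C: dominated by J (write latency 3.6≤56.5, cost 548≤622, storage 34≥14).
D: dominated by J (write latency 3.6≤4.8, cost 548≤1063, storage 34≥2).
E: dominated by J (write latency 3.6≤6.8, cost 548≤1857, storage 34≥28).
F: not dominated.
G: not dominated (best cost).
H: dominated by A (write latency 33.3≤89.9, cost 1123≤1929, storage 25≥13).
I: not dominated (best storage).
J: not dominated (best write latency).
K: dominated by J (write latency 3.6≤11.8, cost 548≤1007, storage 34≥6).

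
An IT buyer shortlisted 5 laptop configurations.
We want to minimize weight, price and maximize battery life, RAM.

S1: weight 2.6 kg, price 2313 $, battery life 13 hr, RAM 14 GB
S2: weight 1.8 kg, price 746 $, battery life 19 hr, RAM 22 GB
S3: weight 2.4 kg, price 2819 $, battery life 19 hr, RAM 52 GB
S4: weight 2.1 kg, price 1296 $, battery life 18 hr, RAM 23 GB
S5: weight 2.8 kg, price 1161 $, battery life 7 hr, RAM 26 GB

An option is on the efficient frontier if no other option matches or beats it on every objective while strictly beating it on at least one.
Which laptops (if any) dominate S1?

S2, S4

S2: weight 1.8≤2.6, price 746≤2313, battery life 19≥13, RAM 22≥14 — dominates S1.
S4: weight 2.1≤2.6, price 1296≤2313, battery life 18≥13, RAM 23≥14 — dominates S1.
Others (S3, S5) are each worse than S1 on at least one objective.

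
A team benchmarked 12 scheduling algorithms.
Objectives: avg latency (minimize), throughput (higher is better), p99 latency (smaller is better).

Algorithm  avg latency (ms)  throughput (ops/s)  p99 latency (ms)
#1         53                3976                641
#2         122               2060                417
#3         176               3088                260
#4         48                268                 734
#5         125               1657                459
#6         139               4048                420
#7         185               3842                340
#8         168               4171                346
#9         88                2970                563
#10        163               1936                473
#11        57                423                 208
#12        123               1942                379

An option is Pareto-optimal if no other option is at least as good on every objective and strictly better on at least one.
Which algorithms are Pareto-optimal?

#1, #2, #3, #4, #6, #7, #8, #9, #11, #12

#1: not dominated.
#2: not dominated.
#3: not dominated.
#4: not dominated (best avg latency).
#5: dominated by #2 (avg latency 122≤125, throughput 2060≥1657, p99 latency 417≤459).
#6: not dominated.
#7: not dominated.
#8: not dominated (best throughput).
#9: not dominated.
#10: dominated by #2 (avg latency 122≤163, throughput 2060≥1936, p99 latency 417≤473).
#11: not dominated (best p99 latency).
#12: not dominated.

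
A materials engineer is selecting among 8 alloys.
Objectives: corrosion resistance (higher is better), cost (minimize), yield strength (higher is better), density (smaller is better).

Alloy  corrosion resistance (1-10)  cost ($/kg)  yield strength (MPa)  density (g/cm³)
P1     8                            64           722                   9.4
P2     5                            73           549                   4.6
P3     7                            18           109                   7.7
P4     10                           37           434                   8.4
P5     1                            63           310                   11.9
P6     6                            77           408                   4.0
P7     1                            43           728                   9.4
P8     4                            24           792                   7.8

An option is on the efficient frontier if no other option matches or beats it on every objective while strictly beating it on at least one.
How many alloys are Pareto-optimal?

6

P1: not dominated.
P2: not dominated.
P3: not dominated (best cost).
P4: not dominated (best corrosion resistance).
P5: dominated by P4 (corrosion resistance 10≥1, cost 37≤63, yield strength 434≥310, density 8.4≤11.9).
P6: not dominated (best density).
P7: dominated by P8 (corrosion resistance 4≥1, cost 24≤43, yield strength 792≥728, density 7.8≤9.4).
P8: not dominated (best yield strength).
Pareto-optimal: P1, P2, P3, P4, P6, P8 → 6.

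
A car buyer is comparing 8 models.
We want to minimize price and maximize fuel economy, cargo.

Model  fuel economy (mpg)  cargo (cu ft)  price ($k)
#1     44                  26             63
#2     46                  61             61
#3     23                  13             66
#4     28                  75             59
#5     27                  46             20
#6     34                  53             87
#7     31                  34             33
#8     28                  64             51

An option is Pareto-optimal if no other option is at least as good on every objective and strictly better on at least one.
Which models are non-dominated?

#1: dominated by #2 (fuel economy 46≥44, cargo 61≥26, price 61≤63).
#2: not dominated (best fuel economy).
#3: dominated by #1 (fuel economy 44≥23, cargo 26≥13, price 63≤66).
#4: not dominated (best cargo).
#5: not dominated (best price).
#6: dominated by #2 (fuel economy 46≥34, cargo 61≥53, price 61≤87).
#7: not dominated.
#8: not dominated.

#2, #4, #5, #7, #8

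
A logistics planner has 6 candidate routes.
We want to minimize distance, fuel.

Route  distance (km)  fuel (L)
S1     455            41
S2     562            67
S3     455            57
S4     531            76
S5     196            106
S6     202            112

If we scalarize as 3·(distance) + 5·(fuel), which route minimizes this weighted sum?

S5

S1: 3·455 + 5·41 = 1570
S2: 3·562 + 5·67 = 2021
S3: 3·455 + 5·57 = 1650
S4: 3·531 + 5·76 = 1973
S5: 3·196 + 5·106 = 1118
S6: 3·202 + 5·112 = 1166
Lowest: S5 at 1118.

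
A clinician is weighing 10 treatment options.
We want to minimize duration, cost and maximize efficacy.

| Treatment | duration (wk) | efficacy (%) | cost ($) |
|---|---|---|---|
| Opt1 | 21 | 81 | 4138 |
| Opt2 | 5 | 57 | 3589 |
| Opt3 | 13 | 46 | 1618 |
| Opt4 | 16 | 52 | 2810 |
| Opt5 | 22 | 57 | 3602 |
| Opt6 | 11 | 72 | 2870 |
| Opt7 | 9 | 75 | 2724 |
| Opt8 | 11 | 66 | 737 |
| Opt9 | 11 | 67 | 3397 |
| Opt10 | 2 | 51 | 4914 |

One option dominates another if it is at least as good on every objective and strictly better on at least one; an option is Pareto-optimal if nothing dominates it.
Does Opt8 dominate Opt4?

Yes

Opt8 vs Opt4: duration 11≤16, efficacy 66≥52, cost 737≤2810 — Opt8 is at least as good on every objective with at least one strict improvement.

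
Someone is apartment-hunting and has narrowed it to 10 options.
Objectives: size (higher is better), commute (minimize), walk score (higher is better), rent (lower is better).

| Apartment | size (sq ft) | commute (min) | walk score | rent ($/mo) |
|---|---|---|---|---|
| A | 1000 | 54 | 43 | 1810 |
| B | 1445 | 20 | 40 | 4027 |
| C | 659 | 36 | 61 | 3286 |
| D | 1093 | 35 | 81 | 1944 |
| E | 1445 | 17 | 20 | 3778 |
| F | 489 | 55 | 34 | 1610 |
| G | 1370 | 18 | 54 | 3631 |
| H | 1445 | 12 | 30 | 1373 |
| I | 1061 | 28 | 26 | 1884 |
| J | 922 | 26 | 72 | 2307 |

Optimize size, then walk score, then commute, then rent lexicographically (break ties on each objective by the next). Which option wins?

First maximize size: best is 1445, kept {B, E, H}.
Then maximize walk score: best is 40, kept {B}.

B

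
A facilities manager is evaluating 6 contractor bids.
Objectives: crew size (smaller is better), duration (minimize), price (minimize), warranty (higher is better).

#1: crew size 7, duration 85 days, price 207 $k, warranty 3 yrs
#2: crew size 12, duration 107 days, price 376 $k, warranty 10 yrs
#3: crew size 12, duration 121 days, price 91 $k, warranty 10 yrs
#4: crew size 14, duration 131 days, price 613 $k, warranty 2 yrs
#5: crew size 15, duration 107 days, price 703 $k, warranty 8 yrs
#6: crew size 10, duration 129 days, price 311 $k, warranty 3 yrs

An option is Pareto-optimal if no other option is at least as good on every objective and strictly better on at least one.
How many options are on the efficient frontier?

3

#1: not dominated (best crew size).
#2: not dominated.
#3: not dominated (best price).
#4: dominated by #1 (crew size 7≤14, duration 85≤131, price 207≤613, warranty 3≥2).
#5: dominated by #2 (crew size 12≤15, duration 107≤107, price 376≤703, warranty 10≥8).
#6: dominated by #1 (crew size 7≤10, duration 85≤129, price 207≤311, warranty 3≥3).
Pareto-optimal: #1, #2, #3 → 3.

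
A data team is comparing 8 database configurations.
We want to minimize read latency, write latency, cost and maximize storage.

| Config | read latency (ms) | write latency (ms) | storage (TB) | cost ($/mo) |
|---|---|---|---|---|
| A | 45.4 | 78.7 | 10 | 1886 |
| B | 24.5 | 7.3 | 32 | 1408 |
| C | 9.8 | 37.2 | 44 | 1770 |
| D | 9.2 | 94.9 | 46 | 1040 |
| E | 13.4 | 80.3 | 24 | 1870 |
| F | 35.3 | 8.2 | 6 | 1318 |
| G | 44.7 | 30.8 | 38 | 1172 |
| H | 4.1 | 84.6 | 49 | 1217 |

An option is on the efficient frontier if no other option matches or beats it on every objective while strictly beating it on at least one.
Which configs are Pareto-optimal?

A: dominated by B (read latency 24.5≤45.4, write latency 7.3≤78.7, storage 32≥10, cost 1408≤1886).
B: not dominated (best write latency).
C: not dominated.
D: not dominated (best cost).
E: dominated by C (read latency 9.8≤13.4, write latency 37.2≤80.3, storage 44≥24, cost 1770≤1870).
F: not dominated.
G: not dominated.
H: not dominated (best read latency).

B, C, D, F, G, H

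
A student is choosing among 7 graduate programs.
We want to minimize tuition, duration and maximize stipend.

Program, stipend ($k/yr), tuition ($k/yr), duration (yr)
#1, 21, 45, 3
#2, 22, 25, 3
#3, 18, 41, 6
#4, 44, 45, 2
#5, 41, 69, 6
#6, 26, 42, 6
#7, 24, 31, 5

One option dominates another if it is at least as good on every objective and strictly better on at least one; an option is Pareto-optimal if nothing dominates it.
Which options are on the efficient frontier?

#1: dominated by #2 (stipend 22≥21, tuition 25≤45, duration 3≤3).
#2: not dominated (best tuition).
#3: dominated by #2 (stipend 22≥18, tuition 25≤41, duration 3≤6).
#4: not dominated (best stipend).
#5: dominated by #4 (stipend 44≥41, tuition 45≤69, duration 2≤6).
#6: not dominated.
#7: not dominated.

#2, #4, #6, #7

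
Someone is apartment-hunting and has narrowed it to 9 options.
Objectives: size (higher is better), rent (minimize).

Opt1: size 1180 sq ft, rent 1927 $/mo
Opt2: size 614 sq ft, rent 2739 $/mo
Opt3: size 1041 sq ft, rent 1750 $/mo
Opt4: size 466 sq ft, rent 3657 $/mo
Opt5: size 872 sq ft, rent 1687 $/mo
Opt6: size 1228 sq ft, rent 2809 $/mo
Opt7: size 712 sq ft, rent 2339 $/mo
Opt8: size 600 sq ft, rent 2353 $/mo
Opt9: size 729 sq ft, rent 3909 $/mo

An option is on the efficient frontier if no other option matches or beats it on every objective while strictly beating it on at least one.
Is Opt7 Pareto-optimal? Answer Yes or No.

Opt1 vs Opt7: size 1180≥712, rent 1927≤2339 — Opt1 is at least as good on every objective and strictly better on at least one, so Opt1 dominates Opt7.

No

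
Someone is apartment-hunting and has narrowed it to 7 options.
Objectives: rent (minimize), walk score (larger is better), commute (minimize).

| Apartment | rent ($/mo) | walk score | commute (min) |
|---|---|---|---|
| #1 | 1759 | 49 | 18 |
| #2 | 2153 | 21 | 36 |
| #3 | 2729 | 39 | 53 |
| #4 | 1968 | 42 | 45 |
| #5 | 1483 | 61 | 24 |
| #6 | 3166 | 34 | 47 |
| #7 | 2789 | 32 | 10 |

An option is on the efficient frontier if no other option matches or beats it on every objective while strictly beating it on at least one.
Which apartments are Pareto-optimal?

#1: not dominated.
#2: dominated by #1 (rent 1759≤2153, walk score 49≥21, commute 18≤36).
#3: dominated by #1 (rent 1759≤2729, walk score 49≥39, commute 18≤53).
#4: dominated by #1 (rent 1759≤1968, walk score 49≥42, commute 18≤45).
#5: not dominated (best rent).
#6: dominated by #1 (rent 1759≤3166, walk score 49≥34, commute 18≤47).
#7: not dominated (best commute).

#1, #5, #7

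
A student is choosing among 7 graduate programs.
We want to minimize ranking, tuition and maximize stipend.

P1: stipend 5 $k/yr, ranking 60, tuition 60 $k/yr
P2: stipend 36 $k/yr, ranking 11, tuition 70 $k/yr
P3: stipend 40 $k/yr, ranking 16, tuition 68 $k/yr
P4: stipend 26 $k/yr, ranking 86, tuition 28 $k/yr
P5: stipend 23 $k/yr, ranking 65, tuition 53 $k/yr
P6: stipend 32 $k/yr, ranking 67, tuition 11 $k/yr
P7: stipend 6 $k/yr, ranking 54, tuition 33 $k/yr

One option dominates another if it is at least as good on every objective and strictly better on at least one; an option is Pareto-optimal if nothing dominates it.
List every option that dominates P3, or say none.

P1: worse on stipend (5 vs 40).
P2: worse on stipend (36 vs 40).
P4: worse on stipend (26 vs 40).
P5: worse on stipend (23 vs 40).
P6: worse on stipend (32 vs 40).
P7: worse on stipend (6 vs 40).
No option dominates P3.

none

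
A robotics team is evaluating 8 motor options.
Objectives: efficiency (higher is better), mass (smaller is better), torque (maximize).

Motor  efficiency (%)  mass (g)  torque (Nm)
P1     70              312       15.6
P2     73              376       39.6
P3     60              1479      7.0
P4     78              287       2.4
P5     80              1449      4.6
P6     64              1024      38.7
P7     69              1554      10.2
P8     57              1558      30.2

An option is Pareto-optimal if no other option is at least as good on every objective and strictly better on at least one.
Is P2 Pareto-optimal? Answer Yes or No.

P1: worse on efficiency (70 vs 73).
P3: worse on efficiency (60 vs 73).
P4: worse on torque (2.4 vs 39.6).
P5: worse on mass (1449 vs 376).
P6: worse on efficiency (64 vs 73).
P7: worse on efficiency (69 vs 73).
P8: worse on efficiency (57 vs 73).
No option is at least as good as P2 on every objective and strictly better on one.

Yes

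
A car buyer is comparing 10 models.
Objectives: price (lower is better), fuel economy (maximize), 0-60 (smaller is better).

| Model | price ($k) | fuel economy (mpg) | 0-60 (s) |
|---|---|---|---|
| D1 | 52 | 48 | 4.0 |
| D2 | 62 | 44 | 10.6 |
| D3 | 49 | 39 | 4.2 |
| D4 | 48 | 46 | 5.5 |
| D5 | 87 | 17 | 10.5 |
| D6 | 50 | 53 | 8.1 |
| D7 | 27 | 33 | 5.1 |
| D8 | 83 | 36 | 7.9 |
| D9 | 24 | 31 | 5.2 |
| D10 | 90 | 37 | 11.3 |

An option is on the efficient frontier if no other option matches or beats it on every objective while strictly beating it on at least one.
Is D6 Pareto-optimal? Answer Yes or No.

Yes

D1: worse on price (52 vs 50).
D2: worse on price (62 vs 50).
D3: worse on fuel economy (39 vs 53).
D4: worse on fuel economy (46 vs 53).
D5: worse on price (87 vs 50).
D7: worse on fuel economy (33 vs 53).
D8: worse on price (83 vs 50).
D9: worse on fuel economy (31 vs 53).
D10: worse on price (90 vs 50).
No option is at least as good as D6 on every objective and strictly better on one.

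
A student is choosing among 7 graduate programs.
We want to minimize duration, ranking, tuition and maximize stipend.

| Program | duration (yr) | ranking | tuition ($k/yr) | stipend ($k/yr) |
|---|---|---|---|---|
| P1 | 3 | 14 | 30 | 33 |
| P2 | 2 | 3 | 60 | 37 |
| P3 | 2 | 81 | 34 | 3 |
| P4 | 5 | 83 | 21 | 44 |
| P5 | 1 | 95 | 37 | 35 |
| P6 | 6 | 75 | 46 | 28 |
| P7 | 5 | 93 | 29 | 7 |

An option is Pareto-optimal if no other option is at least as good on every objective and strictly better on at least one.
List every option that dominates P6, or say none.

P1: duration 3≤6, ranking 14≤75, tuition 30≤46, stipend 33≥28 — dominates P6.
Others (P2, P3, P4, P5, P7) are each worse than P6 on at least one objective.

P1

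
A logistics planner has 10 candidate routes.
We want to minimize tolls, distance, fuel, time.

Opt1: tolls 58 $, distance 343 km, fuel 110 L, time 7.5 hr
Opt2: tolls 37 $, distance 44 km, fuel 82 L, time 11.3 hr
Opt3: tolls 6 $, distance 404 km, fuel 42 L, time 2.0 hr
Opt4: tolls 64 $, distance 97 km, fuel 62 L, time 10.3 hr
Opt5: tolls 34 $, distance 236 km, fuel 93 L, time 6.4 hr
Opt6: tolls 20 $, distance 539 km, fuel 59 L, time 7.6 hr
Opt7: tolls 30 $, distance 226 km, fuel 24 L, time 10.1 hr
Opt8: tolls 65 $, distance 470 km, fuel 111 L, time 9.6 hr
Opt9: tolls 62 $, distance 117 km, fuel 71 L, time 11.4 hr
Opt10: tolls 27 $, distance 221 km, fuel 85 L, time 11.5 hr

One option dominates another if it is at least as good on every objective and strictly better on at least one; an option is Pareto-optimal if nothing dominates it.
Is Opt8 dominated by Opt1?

Yes

Opt1 vs Opt8: tolls 58≤65, distance 343≤470, fuel 110≤111, time 7.5≤9.6 — Opt1 is at least as good on every objective with at least one strict improvement.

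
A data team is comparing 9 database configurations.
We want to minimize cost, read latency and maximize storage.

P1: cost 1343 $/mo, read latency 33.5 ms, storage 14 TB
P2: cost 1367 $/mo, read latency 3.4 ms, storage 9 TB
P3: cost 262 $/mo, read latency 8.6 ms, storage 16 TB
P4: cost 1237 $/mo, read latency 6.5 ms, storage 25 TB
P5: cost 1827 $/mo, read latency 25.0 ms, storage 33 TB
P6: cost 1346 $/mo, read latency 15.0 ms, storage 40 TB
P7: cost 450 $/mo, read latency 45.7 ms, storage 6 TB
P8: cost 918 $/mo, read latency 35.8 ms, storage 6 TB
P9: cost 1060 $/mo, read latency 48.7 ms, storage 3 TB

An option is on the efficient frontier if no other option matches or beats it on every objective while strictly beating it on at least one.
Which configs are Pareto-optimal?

P2, P3, P4, P6

P1: dominated by P3 (cost 262≤1343, read latency 8.6≤33.5, storage 16≥14).
P2: not dominated (best read latency).
P3: not dominated (best cost).
P4: not dominated.
P5: dominated by P6 (cost 1346≤1827, read latency 15.0≤25.0, storage 40≥33).
P6: not dominated (best storage).
P7: dominated by P3 (cost 262≤450, read latency 8.6≤45.7, storage 16≥6).
P8: dominated by P3 (cost 262≤918, read latency 8.6≤35.8, storage 16≥6).
P9: dominated by P3 (cost 262≤1060, read latency 8.6≤48.7, storage 16≥3).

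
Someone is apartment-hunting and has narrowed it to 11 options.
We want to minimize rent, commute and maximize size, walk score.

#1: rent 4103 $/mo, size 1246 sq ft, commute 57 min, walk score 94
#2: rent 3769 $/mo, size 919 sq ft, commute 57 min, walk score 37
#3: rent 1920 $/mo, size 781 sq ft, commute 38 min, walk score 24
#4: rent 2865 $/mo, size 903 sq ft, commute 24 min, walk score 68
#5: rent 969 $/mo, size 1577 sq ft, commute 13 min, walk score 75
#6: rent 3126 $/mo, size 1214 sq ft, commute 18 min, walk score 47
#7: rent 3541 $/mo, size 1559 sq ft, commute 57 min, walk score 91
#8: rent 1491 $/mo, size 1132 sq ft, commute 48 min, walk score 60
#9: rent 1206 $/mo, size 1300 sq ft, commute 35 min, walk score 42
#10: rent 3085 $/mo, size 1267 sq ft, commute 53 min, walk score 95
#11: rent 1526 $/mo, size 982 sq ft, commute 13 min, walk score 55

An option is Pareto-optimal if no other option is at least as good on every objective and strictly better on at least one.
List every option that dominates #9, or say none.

#5: rent 969≤1206, size 1577≥1300, commute 13≤35, walk score 75≥42 — dominates #9.
Others (#1, #2, #3, #4, #6, #7, #8, #10, #11) are each worse than #9 on at least one objective.

#5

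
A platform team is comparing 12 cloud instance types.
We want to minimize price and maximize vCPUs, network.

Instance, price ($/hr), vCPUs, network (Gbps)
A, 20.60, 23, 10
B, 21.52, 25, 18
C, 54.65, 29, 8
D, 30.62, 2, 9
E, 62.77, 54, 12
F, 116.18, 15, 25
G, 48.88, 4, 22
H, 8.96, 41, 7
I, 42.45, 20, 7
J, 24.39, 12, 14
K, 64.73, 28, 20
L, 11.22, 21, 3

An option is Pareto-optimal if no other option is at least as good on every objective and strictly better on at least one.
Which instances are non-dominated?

A, B, C, E, F, G, H, K

A: not dominated.
B: not dominated.
C: not dominated.
D: dominated by A (price 20.60≤30.62, vCPUs 23≥2, network 10≥9).
E: not dominated (best vCPUs).
F: not dominated (best network).
G: not dominated.
H: not dominated (best price).
I: dominated by A (price 20.60≤42.45, vCPUs 23≥20, network 10≥7).
J: dominated by B (price 21.52≤24.39, vCPUs 25≥12, network 18≥14).
K: not dominated.
L: dominated by H (price 8.96≤11.22, vCPUs 41≥21, network 7≥3).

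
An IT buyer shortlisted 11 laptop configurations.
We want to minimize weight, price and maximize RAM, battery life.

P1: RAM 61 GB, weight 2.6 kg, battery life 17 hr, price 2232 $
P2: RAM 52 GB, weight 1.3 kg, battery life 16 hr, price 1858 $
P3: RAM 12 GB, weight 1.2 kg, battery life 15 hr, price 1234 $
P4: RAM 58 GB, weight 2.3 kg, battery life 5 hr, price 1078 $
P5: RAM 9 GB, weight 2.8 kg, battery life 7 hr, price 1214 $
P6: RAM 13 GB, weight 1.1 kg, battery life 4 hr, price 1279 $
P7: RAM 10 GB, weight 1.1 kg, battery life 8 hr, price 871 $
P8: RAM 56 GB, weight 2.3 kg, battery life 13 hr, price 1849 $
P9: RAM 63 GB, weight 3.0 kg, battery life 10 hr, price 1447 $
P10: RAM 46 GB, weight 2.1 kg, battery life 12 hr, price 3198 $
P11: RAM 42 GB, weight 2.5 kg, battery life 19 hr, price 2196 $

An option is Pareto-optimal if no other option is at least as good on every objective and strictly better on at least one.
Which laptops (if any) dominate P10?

P2

P2: RAM 52≥46, weight 1.3≤2.1, battery life 16≥12, price 1858≤3198 — dominates P10.
Others (P1, P3, P4, P5, P6, P7, P8, P9, P11) are each worse than P10 on at least one objective.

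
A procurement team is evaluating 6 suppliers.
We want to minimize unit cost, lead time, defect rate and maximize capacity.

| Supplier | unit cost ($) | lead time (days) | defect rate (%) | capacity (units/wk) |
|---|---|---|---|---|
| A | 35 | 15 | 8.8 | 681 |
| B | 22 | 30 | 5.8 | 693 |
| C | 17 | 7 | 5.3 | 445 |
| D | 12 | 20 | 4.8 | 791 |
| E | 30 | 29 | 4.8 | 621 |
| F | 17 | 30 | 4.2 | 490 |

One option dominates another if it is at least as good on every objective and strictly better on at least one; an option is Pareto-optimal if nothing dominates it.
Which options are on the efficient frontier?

A, C, D, F

A: not dominated.
B: dominated by D (unit cost 12≤22, lead time 20≤30, defect rate 4.8≤5.8, capacity 791≥693).
C: not dominated (best lead time).
D: not dominated (best unit cost).
E: dominated by D (unit cost 12≤30, lead time 20≤29, defect rate 4.8≤4.8, capacity 791≥621).
F: not dominated (best defect rate).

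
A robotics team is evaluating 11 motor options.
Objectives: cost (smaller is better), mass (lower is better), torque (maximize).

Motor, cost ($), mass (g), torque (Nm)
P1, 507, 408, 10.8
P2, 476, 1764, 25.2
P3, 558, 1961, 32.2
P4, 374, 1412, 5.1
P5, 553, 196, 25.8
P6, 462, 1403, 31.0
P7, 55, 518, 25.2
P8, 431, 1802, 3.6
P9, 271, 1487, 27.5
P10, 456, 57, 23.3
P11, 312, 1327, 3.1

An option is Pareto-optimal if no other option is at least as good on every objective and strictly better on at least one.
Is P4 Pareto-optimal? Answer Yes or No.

P7 vs P4: cost 55≤374, mass 518≤1412, torque 25.2≥5.1 — P7 is at least as good on every objective and strictly better on at least one, so P7 dominates P4.

No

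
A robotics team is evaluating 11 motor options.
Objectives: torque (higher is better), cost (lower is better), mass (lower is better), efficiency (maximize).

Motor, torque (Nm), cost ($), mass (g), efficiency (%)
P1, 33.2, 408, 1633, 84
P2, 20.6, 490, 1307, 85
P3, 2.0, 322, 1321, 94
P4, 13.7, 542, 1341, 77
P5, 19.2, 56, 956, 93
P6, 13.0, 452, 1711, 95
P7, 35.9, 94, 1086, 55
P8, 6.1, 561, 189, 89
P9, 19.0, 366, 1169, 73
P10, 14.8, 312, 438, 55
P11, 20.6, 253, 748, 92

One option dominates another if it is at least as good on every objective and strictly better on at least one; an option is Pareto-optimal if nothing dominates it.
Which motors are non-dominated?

P1, P3, P5, P6, P7, P8, P10, P11

P1: not dominated.
P2: dominated by P11 (torque 20.6≥20.6, cost 253≤490, mass 748≤1307, efficiency 92≥85).
P3: not dominated.
P4: dominated by P2 (torque 20.6≥13.7, cost 490≤542, mass 1307≤1341, efficiency 85≥77).
P5: not dominated (best cost).
P6: not dominated (best efficiency).
P7: not dominated (best torque).
P8: not dominated (best mass).
P9: dominated by P5 (torque 19.2≥19.0, cost 56≤366, mass 956≤1169, efficiency 93≥73).
P10: not dominated.
P11: not dominated.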